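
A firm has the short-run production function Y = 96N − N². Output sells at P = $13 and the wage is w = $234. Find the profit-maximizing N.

The marginal product of N is MP_N = 96 − 2N.
A price-taking firm hires until the value of the marginal product equals the wage: P·MP_N = w, so 13·(96 − 2N) = 234.
Then 96 − 2N = 18, giving N = 39.

N* = 39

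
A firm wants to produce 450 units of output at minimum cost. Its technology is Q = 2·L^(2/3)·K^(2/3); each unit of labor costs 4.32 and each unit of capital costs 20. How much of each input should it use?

L* = 125, K* = 27

Cost minimization requires the marginal rate of technical substitution to equal the input-price ratio: MP_L/MP_K = w/r.
Here MP_L/MP_K = (2/3)·(K/L)/(2/3) = (K/L). Setting this equal to 4.32/20 = 0.216 gives K = 0.216L.
Substituting into Q = 450: 2·L^(2/3)·(0.216L)^(2/3) = 450.
Solving, L = 125 and K = 27.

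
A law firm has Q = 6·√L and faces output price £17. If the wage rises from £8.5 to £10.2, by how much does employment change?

From P·MP_L = w with MP_L = 3·L^(-1/2), the labor demand is L(w) = (51/w)^(2).
At w = 8.5: L = 36. At w = 10.2: L = 25.
ΔL = 25 − 36 = -11.

ΔL = -11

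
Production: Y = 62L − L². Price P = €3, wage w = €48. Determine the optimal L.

L* = 23

The marginal product of L is MP_L = 62 − 2L.
A price-taking firm hires until the value of the marginal product equals the wage: P·MP_L = w, so 3·(62 − 2L) = 48.
Then 62 − 2L = 16, giving L = 23.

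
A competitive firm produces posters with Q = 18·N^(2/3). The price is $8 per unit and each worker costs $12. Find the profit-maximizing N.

N* = 512

MP_N = (2/3)·18·N^(-1/3) = 12·N^(-1/3).
Profit maximization for a price taker requires P·MP_N = w: 8·12·N^(-1/3) = 12.
So N^(-1/3) = 0.125, which gives N = 512.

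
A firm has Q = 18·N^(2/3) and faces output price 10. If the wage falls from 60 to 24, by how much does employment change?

ΔN = 117

From P·MP_N = w with MP_N = 12·N^(-1/3), the labor demand is N(w) = (120/w)^(3).
At w = 60: N = 8. At w = 24: N = 125.
ΔN = 125 − 8 = 117.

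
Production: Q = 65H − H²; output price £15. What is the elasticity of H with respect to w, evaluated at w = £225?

ε = -0.3

From P·MP_H = w with MP_H = 65 − 2H, labor demand is H(w) = (65 − w/15)/2.
dH/dw = −1/(30) = -1/30.
At w = 225, H = 25, so ε = (dH/dw)·(w/H) = (-1/30)·(225/25) = -0.3.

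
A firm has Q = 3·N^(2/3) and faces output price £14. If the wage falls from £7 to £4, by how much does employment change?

From P·MP_N = w with MP_N = 2·N^(-1/3), the labor demand is N(w) = (28/w)^(3).
At w = 7: N = 64. At w = 4: N = 343.
ΔN = 343 − 64 = 279.

ΔN = 279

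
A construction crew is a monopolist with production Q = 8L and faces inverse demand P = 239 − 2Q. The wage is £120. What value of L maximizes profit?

Marginal revenue from the inverse demand is MR = 239 − 4Q.
The marginal product is MP_L = 8.
A monopolist hires until marginal revenue product equals the wage: MR·MP_L = w.
(239 − 32L)·8 = 120, so L = 7.

L* = 7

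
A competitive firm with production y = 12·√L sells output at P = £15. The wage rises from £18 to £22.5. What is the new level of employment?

From P·MP_L = w with MP_L = 6·L^(-1/2), the labor demand is L(w) = (90/w)^(2).
At w = 18: L = 25. At w = 22.5: L = 16.

L* = 16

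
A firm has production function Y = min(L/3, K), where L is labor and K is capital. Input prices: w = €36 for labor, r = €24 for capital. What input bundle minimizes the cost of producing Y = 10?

With a fixed-proportions technology, the cost-minimizing bundle uses no slack in either input: L/3 = K = Y.
So L = 3·10 = 30 and K = 10.

L* = 30, K* = 10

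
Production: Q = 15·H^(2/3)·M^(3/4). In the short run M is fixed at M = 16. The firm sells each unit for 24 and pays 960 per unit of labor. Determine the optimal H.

With M = 16, MP_H = (2/3)·15·H^(-1/3)·16^(3/4) = 80·H^(-1/3).
Profit maximization for a price taker requires P·MP_H = w: 24·80·H^(-1/3) = 960.
So H^(-1/3) = 0.5, which gives H = 8.

H* = 8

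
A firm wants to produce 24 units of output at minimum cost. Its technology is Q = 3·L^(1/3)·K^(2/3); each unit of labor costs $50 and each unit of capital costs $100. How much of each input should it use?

Cost minimization requires the marginal rate of technical substitution to equal the input-price ratio: MP_L/MP_K = w/r.
Here MP_L/MP_K = (1/3)·(K/L)/(2/3) = 0.5·(K/L). Setting this equal to 50/100 = 0.5 gives K = L.
Substituting into Q = 24: 3·L^(1/3)·(L)^(2/3) = 24.
Solving, L = 8 and K = 8.

L* = 8, K* = 8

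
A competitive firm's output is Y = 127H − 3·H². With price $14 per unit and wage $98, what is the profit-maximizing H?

H* = 20

The marginal product of H is MP_H = 127 − 6H.
A price-taking firm hires until the value of the marginal product equals the wage: P·MP_H = w, so 14·(127 − 6H) = 98.
Then 127 − 6H = 7, giving H = 20.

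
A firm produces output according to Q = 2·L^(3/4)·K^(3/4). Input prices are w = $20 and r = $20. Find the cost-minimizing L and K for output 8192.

L* = 256, K* = 256

Cost minimization requires the marginal rate of technical substitution to equal the input-price ratio: MP_L/MP_K = w/r.
Here MP_L/MP_K = (3/4)·(K/L)/(3/4) = (K/L). Setting this equal to 20/20 = 1 gives K = L.
Substituting into Q = 8192: 2·L^(3/4)·(L)^(3/4) = 8192.
Solving, L = 256 and K = 256.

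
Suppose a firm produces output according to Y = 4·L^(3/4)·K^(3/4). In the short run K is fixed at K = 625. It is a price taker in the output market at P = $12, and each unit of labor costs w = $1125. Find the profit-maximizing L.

L* = 256

With K = 625, MP_L = (3/4)·4·L^(-1/4)·625^(3/4) = 375·L^(-1/4).
Profit maximization for a price taker requires P·MP_L = w: 12·375·L^(-1/4) = 1125.
So L^(-1/4) = 0.25, which gives L = 256.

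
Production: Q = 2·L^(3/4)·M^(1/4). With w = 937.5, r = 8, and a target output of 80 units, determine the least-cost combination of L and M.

L* = 16, M* = 625

Cost minimization requires the marginal rate of technical substitution to equal the input-price ratio: MP_L/MP_M = w/r.
Here MP_L/MP_M = (3/4)·(M/L)/(1/4) = 3·(M/L). Setting this equal to 937.5/8 = 117.1875 gives M = 39.0625L.
Substituting into Q = 80: 2·L^(3/4)·(39.0625L)^(1/4) = 80.
Solving, L = 16 and M = 625.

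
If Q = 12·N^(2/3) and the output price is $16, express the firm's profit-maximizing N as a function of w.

MP_N = (2/3)·12·N^(-1/3) = 8·N^(-1/3).
Setting P·MP_N = w: 128·N^(-1/3) = w.
Solving for N: N^(-1/3) = w/128, so N = (128/w)^(3).

N(w) = 2097152/w³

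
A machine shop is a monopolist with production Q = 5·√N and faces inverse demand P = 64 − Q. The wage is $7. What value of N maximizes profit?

N* = 25

Marginal revenue from the inverse demand is MR = 64 − 2Q.
The marginal product is MP_N = 2.5·N^(-1/2).
A monopolist hires until marginal revenue product equals the wage: MR·MP_N = w.
At N, Q = 5·√N. Substituting and solving: (64 − 10·√N)·2.5·N^(-1/2) = 7 gives N = 25.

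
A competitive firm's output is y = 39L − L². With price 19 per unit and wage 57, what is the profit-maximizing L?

The marginal product of L is MP_L = 39 − 2L.
A price-taking firm hires until the value of the marginal product equals the wage: P·MP_L = w, so 19·(39 − 2L) = 57.
Then 39 − 2L = 3, giving L = 18.

L* = 18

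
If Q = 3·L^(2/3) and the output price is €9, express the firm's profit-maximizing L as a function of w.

MP_L = (2/3)·3·L^(-1/3) = 2·L^(-1/3).
Setting P·MP_L = w: 18·L^(-1/3) = w.
Solving for L: L^(-1/3) = w/18, so L = (18/w)^(3).

L(w) = 5832/w³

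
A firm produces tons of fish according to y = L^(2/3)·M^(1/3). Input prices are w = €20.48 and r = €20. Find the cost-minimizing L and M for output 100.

L* = 125, M* = 64

Cost minimization requires the marginal rate of technical substitution to equal the input-price ratio: MP_L/MP_M = w/r.
Here MP_L/MP_M = (2/3)·(M/L)/(1/3) = 2·(M/L). Setting this equal to 20.48/20 = 1.024 gives M = 0.512L.
Substituting into y = 100: L^(2/3)·(0.512L)^(1/3) = 100.
Solving, L = 125 and M = 64.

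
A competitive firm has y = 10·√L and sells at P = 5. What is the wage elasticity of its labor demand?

MP_L = (1/2)·10·L^(-1/2), so P·MP_L = w gives 25·L^(-1/2) = w.
Solving, L(w) = (25/w)^(2). This is a constant-elasticity form: L ∝ w^(−2), so ε = −2.

ε = -2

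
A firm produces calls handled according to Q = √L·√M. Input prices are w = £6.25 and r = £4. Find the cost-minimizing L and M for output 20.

Cost minimization requires the marginal rate of technical substitution to equal the input-price ratio: MP_L/MP_M = w/r.
Here MP_L/MP_M = (1/2)·(M/L)/(1/2) = (M/L). Setting this equal to 6.25/4 = 1.5625 gives M = 1.5625L.
Substituting into Q = 20: L^(1/2)·(1.5625L)^(1/2) = 20.
Solving, L = 16 and M = 25.

L* = 16, M* = 25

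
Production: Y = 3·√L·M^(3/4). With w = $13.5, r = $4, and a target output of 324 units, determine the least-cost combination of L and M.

L* = 16, M* = 81

Cost minimization requires the marginal rate of technical substitution to equal the input-price ratio: MP_L/MP_M = w/r.
Here MP_L/MP_M = (1/2)·(M/L)/(3/4) = (2/3)·(M/L). Setting this equal to 13.5/4 = 3.375 gives M = 5.0625L.
Substituting into Y = 324: 3·L^(1/2)·(5.0625L)^(3/4) = 324.
Solving, L = 16 and M = 81.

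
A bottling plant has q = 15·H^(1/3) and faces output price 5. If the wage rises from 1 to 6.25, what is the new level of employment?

From P·MP_H = w with MP_H = 5·H^(-2/3), the labor demand is H(w) = (25/w)^(3/2).
At w = 1: H = 125. At w = 6.25: H = 8.

H* = 8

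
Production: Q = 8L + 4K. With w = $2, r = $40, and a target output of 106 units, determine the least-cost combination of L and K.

L* = 13.25, K* = 0

The inputs are perfect substitutes, so the firm uses whichever has the lower cost per unit of output.
Cost per unit of output via L is w/8 = 0.25; via K it is r/4 = 10. L is cheaper.
Producing Q = 106 with L alone: L = 13.25, K = 0.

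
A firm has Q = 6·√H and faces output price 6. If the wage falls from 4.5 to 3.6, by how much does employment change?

From P·MP_H = w with MP_H = 3·H^(-1/2), the labor demand is H(w) = (18/w)^(2).
At w = 4.5: H = 16. At w = 3.6: H = 25.
ΔH = 25 − 16 = 9.

ΔH = 9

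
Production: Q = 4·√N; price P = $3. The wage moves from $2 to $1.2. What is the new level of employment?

N* = 25

From P·MP_N = w with MP_N = 2·N^(-1/2), the labor demand is N(w) = (6/w)^(2).
At w = 2: N = 9. At w = 1.2: N = 25.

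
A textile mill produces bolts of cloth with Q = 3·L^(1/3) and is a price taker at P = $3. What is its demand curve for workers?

MP_L = (1/3)·3·L^(-2/3) = L^(-2/3).
Setting P·MP_L = w: 3·L^(-2/3) = w.
Solving for L: L^(-2/3) = w/3, so L = (3/w)^(3/2).

L(w) = (3/w)^(3/2)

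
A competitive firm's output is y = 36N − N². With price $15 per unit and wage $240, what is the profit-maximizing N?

N* = 10

The marginal product of N is MP_N = 36 − 2N.
A price-taking firm hires until the value of the marginal product equals the wage: P·MP_N = w, so 15·(36 − 2N) = 240.
Then 36 − 2N = 16, giving N = 10.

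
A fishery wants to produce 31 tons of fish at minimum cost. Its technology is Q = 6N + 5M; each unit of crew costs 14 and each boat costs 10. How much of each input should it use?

The inputs are perfect substitutes, so the firm uses whichever has the lower cost per unit of output.
Cost per unit of output via N is w/6 = 7/3; via M it is r/5 = 2. M is cheaper.
Producing Q = 31 with M alone: N = 0, M = 6.2.

N* = 0, M* = 6.2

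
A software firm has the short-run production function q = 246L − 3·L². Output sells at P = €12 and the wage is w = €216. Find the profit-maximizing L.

L* = 38

The marginal product of L is MP_L = 246 − 6L.
A price-taking firm hires until the value of the marginal product equals the wage: P·MP_L = w, so 12·(246 − 6L) = 216.
Then 246 − 6L = 18, giving L = 38.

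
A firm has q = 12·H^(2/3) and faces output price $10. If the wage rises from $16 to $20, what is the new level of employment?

H* = 64

From P·MP_H = w with MP_H = 8·H^(-1/3), the labor demand is H(w) = (80/w)^(3).
At w = 16: H = 125. At w = 20: H = 64.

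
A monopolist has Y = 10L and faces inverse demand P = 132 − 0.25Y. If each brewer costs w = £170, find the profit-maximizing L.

Marginal revenue from the inverse demand is MR = 132 − 0.5Y.
The marginal product is MP_L = 10.
A monopolist hires until marginal revenue product equals the wage: MR·MP_L = w.
(132 − 5L)·10 = 170, so L = 23.

L* = 23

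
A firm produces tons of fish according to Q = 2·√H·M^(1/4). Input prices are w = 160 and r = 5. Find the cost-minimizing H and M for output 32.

H* = 16, M* = 256

Cost minimization requires the marginal rate of technical substitution to equal the input-price ratio: MP_H/MP_M = w/r.
Here MP_H/MP_M = (1/2)·(M/H)/(1/4) = 2·(M/H). Setting this equal to 160/5 = 32 gives M = 16H.
Substituting into Q = 32: 2·H^(1/2)·(16H)^(1/4) = 32.
Solving, H = 16 and M = 256.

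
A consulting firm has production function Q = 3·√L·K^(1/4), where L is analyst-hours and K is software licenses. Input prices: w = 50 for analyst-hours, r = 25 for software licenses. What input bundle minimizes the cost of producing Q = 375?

Cost minimization requires the marginal rate of technical substitution to equal the input-price ratio: MP_L/MP_K = w/r.
Here MP_L/MP_K = (1/2)·(K/L)/(1/4) = 2·(K/L). Setting this equal to 50/25 = 2 gives K = L.
Substituting into Q = 375: 3·L^(1/2)·(L)^(1/4) = 375.
Solving, L = 625 and K = 625.

L* = 625, K* = 625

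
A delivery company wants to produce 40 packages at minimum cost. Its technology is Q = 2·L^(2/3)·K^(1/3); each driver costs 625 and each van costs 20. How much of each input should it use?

L* = 8, K* = 125

Cost minimization requires the marginal rate of technical substitution to equal the input-price ratio: MP_L/MP_K = w/r.
Here MP_L/MP_K = (2/3)·(K/L)/(1/3) = 2·(K/L). Setting this equal to 625/20 = 31.25 gives K = 15.625L.
Substituting into Q = 40: 2·L^(2/3)·(15.625L)^(1/3) = 40.
Solving, L = 8 and K = 125.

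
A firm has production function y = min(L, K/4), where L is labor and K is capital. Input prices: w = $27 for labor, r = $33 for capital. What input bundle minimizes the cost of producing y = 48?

With a fixed-proportions technology, the cost-minimizing bundle uses no slack in either input: L = K/4 = y.
So L = 48 and K = 4·48 = 192.

L* = 48, K* = 192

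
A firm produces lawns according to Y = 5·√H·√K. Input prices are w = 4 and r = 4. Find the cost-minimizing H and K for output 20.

Cost minimization requires the marginal rate of technical substitution to equal the input-price ratio: MP_H/MP_K = w/r.
Here MP_H/MP_K = (1/2)·(K/H)/(1/2) = (K/H). Setting this equal to 4/4 = 1 gives K = H.
Substituting into Y = 20: 5·H^(1/2)·(H)^(1/2) = 20.
Solving, H = 4 and K = 4.

H* = 4, K* = 4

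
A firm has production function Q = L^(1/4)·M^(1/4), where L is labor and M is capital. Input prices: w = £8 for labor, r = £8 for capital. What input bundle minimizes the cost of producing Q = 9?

Cost minimization requires the marginal rate of technical substitution to equal the input-price ratio: MP_L/MP_M = w/r.
Here MP_L/MP_M = (1/4)·(M/L)/(1/4) = (M/L). Setting this equal to 8/8 = 1 gives M = L.
Substituting into Q = 9: L^(1/4)·(L)^(1/4) = 9.
Solving, L = 81 and M = 81.

L* = 81, M* = 81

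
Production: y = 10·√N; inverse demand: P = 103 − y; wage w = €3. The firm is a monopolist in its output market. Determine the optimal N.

N* = 25

Marginal revenue from the inverse demand is MR = 103 − 2y.
The marginal product is MP_N = 5·N^(-1/2).
A monopolist hires until marginal revenue product equals the wage: MR·MP_N = w.
At N, y = 10·√N. Substituting and solving: (103 − 20·√N)·5·N^(-1/2) = 3 gives N = 25.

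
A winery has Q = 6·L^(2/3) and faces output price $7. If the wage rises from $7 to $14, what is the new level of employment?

From P·MP_L = w with MP_L = 4·L^(-1/3), the labor demand is L(w) = (28/w)^(3).
At w = 7: L = 64. At w = 14: L = 8.

L* = 8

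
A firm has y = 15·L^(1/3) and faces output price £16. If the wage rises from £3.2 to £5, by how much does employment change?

From P·MP_L = w with MP_L = 5·L^(-2/3), the labor demand is L(w) = (80/w)^(3/2).
At w = 3.2: L = 125. At w = 5: L = 64.
ΔL = 64 − 125 = -61.

ΔL = -61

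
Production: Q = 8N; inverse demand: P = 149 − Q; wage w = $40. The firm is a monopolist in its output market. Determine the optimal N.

N* = 9

Marginal revenue from the inverse demand is MR = 149 − 2Q.
The marginal product is MP_N = 8.
A monopolist hires until marginal revenue product equals the wage: MR·MP_N = w.
(149 − 16N)·8 = 40, so N = 9.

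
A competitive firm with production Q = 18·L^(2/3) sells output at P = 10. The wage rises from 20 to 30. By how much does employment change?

From P·MP_L = w with MP_L = 12·L^(-1/3), the labor demand is L(w) = (120/w)^(3).
At w = 20: L = 216. At w = 30: L = 64.
ΔL = 64 − 216 = -152.

ΔL = -152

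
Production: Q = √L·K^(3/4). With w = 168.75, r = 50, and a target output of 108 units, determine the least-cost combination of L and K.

Cost minimization requires the marginal rate of technical substitution to equal the input-price ratio: MP_L/MP_K = w/r.
Here MP_L/MP_K = (1/2)·(K/L)/(3/4) = (2/3)·(K/L). Setting this equal to 168.75/50 = 3.375 gives K = 5.0625L.
Substituting into Q = 108: L^(1/2)·(5.0625L)^(3/4) = 108.
Solving, L = 16 and K = 81.

L* = 16, K* = 81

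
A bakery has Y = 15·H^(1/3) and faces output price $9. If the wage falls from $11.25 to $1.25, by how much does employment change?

ΔH = 208

From P·MP_H = w with MP_H = 5·H^(-2/3), the labor demand is H(w) = (45/w)^(3/2).
At w = 11.25: H = 8. At w = 1.25: H = 216.
ΔH = 216 − 8 = 208.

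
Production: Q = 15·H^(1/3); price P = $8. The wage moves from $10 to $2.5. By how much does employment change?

ΔH = 56

From P·MP_H = w with MP_H = 5·H^(-2/3), the labor demand is H(w) = (40/w)^(3/2).
At w = 10: H = 8. At w = 2.5: H = 64.
ΔH = 64 − 8 = 56.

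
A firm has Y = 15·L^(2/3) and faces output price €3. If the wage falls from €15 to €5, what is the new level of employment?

From P·MP_L = w with MP_L = 10·L^(-1/3), the labor demand is L(w) = (30/w)^(3).
At w = 15: L = 8. At w = 5: L = 216.

L* = 216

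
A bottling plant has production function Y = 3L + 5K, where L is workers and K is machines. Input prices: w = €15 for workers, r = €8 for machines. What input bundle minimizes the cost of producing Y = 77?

The inputs are perfect substitutes, so the firm uses whichever has the lower cost per unit of output.
Cost per unit of output via L is w/3 = 5; via K it is r/5 = 1.6. K is cheaper.
Producing Y = 77 with K alone: L = 0, K = 15.4.

L* = 0, K* = 15.4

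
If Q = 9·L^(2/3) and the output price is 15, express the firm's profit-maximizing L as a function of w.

L(w) = 729000/w³

MP_L = (2/3)·9·L^(-1/3) = 6·L^(-1/3).
Setting P·MP_L = w: 90·L^(-1/3) = w.
Solving for L: L^(-1/3) = w/90, so L = (90/w)^(3).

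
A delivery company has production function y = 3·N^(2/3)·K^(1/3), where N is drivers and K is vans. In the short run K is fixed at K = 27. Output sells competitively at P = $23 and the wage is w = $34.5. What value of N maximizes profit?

N* = 64

With K = 27, MP_N = (2/3)·3·N^(-1/3)·27^(1/3) = 6·N^(-1/3).
Profit maximization for a price taker requires P·MP_N = w: 23·6·N^(-1/3) = 34.5.
So N^(-1/3) = 0.25, which gives N = 64.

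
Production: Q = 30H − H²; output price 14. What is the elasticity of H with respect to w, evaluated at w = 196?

From P·MP_H = w with MP_H = 30 − 2H, labor demand is H(w) = (30 − w/14)/2.
dH/dw = −1/(28) = -1/28.
At w = 196, H = 8, so ε = (dH/dw)·(w/H) = (-1/28)·(196/8) = -0.875.

ε = -0.875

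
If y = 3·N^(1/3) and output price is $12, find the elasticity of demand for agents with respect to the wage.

MP_N = (1/3)·3·N^(-2/3), so P·MP_N = w gives 12·N^(-2/3) = w.
Solving, N(w) = (12/w)^(3/2). This is a constant-elasticity form: N ∝ w^(−3/2), so ε = −3/2.

ε = -1.5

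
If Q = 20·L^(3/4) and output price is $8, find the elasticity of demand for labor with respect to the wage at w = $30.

MP_L = (3/4)·20·L^(-1/4), so P·MP_L = w gives 120·L^(-1/4) = w.
Solving, L(w) = (120/w)^(4). This is a constant-elasticity form: L ∝ w^(−4), so ε = −4.

ε = -4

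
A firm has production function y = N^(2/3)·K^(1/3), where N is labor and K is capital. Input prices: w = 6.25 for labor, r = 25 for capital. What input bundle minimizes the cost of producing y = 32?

N* = 64, K* = 8

Cost minimization requires the marginal rate of technical substitution to equal the input-price ratio: MP_N/MP_K = w/r.
Here MP_N/MP_K = (2/3)·(K/N)/(1/3) = 2·(K/N). Setting this equal to 6.25/25 = 0.25 gives K = 0.125N.
Substituting into y = 32: N^(2/3)·(0.125N)^(1/3) = 32.
Solving, N = 64 and K = 8.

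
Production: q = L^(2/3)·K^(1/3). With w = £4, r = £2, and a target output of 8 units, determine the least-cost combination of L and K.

L* = 8, K* = 8

Cost minimization requires the marginal rate of technical substitution to equal the input-price ratio: MP_L/MP_K = w/r.
Here MP_L/MP_K = (2/3)·(K/L)/(1/3) = 2·(K/L). Setting this equal to 4/2 = 2 gives K = L.
Substituting into q = 8: L^(2/3)·(L)^(1/3) = 8.
Solving, L = 8 and K = 8.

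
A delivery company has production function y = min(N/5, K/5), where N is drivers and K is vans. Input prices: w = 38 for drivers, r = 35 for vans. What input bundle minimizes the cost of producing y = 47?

With a fixed-proportions technology, the cost-minimizing bundle uses no slack in either input: N/5 = K/5 = y.
So N = 5·47 = 235 and K = 5·47 = 235.

N* = 235, K* = 235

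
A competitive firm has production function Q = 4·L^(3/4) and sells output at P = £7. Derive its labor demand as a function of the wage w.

MP_L = (3/4)·4·L^(-1/4) = 3·L^(-1/4).
Setting P·MP_L = w: 21·L^(-1/4) = w.
Solving for L: L^(-1/4) = w/21, so L = (21/w)^(4).

L(w) = 194481/w^(4)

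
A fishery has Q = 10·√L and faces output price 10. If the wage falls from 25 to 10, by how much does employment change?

From P·MP_L = w with MP_L = 5·L^(-1/2), the labor demand is L(w) = (50/w)^(2).
At w = 25: L = 4. At w = 10: L = 25.
ΔL = 25 − 4 = 21.

ΔL = 21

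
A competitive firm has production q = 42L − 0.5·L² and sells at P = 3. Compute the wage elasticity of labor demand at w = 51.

ε = -0.68

From P·MP_L = w with MP_L = 42 − L, labor demand is L(w) = 42 − w/3.
dL/dw = −1/(3) = -1/3.
At w = 51, L = 25, so ε = (dL/dw)·(w/L) = (-1/3)·(51/25) = -0.68.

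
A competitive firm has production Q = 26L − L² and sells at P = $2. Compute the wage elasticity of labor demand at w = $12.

ε = -0.3

From P·MP_L = w with MP_L = 26 − 2L, labor demand is L(w) = (26 − w/2)/2.
dL/dw = −1/(4) = -0.25.
At w = 12, L = 10, so ε = (dL/dw)·(w/L) = (-0.25)·(12/10) = -0.3.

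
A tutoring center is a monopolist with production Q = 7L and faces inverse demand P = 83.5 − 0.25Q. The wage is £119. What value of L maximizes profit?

Marginal revenue from the inverse demand is MR = 83.5 − 0.5Q.
The marginal product is MP_L = 7.
A monopolist hires until marginal revenue product equals the wage: MR·MP_L = w.
(83.5 − 3.5L)·7 = 119, so L = 19.

L* = 19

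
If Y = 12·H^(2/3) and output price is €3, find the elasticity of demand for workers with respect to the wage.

MP_H = (2/3)·12·H^(-1/3), so P·MP_H = w gives 24·H^(-1/3) = w.
Solving, H(w) = (24/w)^(3). This is a constant-elasticity form: H ∝ w^(−3), so ε = −3.

ε = -3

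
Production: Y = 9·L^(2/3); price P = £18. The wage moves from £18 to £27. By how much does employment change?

ΔL = -152

From P·MP_L = w with MP_L = 6·L^(-1/3), the labor demand is L(w) = (108/w)^(3).
At w = 18: L = 216. At w = 27: L = 64.
ΔL = 64 − 216 = -152.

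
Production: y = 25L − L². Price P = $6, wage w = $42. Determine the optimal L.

The marginal product of L is MP_L = 25 − 2L.
A price-taking firm hires until the value of the marginal product equals the wage: P·MP_L = w, so 6·(25 − 2L) = 42.
Then 25 − 2L = 7, giving L = 9.

L* = 9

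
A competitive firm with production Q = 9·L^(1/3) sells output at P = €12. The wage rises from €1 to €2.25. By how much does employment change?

ΔL = -152

From P·MP_L = w with MP_L = 3·L^(-2/3), the labor demand is L(w) = (36/w)^(3/2).
At w = 1: L = 216. At w = 2.25: L = 64.
ΔL = 64 − 216 = -152.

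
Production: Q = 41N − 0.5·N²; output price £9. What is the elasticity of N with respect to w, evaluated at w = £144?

From P·MP_N = w with MP_N = 41 − N, labor demand is N(w) = 41 − w/9.
dN/dw = −1/(9) = -1/9.
At w = 144, N = 25, so ε = (dN/dw)·(w/N) = (-1/9)·(144/25) = -0.64.

ε = -0.64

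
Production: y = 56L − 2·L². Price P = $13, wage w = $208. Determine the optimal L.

The marginal product of L is MP_L = 56 − 4L.
A price-taking firm hires until the value of the marginal product equals the wage: P·MP_L = w, so 13·(56 − 4L) = 208.
Then 56 − 4L = 16, giving L = 10.

L* = 10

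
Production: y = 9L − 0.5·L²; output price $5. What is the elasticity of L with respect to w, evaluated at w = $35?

From P·MP_L = w with MP_L = 9 − L, labor demand is L(w) = 9 − w/5.
dL/dw = −1/(5) = -0.2.
At w = 35, L = 2, so ε = (dL/dw)·(w/L) = (-0.2)·(35/2) = -3.5.

ε = -3.5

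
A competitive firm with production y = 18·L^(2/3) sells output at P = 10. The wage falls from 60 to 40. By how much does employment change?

From P·MP_L = w with MP_L = 12·L^(-1/3), the labor demand is L(w) = (120/w)^(3).
At w = 60: L = 8. At w = 40: L = 27.
ΔL = 27 − 8 = 19.

ΔL = 19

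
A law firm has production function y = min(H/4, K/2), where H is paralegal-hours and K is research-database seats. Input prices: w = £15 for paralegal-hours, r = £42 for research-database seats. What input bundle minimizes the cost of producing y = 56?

With a fixed-proportions technology, the cost-minimizing bundle uses no slack in either input: H/4 = K/2 = y.
So H = 4·56 = 224 and K = 2·56 = 112.

H* = 224, K* = 112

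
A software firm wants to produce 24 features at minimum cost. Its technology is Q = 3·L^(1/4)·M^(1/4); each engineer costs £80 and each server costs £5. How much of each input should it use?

Cost minimization requires the marginal rate of technical substitution to equal the input-price ratio: MP_L/MP_M = w/r.
Here MP_L/MP_M = (1/4)·(M/L)/(1/4) = (M/L). Setting this equal to 80/5 = 16 gives M = 16L.
Substituting into Q = 24: 3·L^(1/4)·(16L)^(1/4) = 24.
Solving, L = 16 and M = 256.

L* = 16, M* = 256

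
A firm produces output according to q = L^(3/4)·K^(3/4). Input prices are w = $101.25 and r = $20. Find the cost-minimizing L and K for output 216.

Cost minimization requires the marginal rate of technical substitution to equal the input-price ratio: MP_L/MP_K = w/r.
Here MP_L/MP_K = (3/4)·(K/L)/(3/4) = (K/L). Setting this equal to 101.25/20 = 5.0625 gives K = 5.0625L.
Substituting into q = 216: L^(3/4)·(5.0625L)^(3/4) = 216.
Solving, L = 16 and K = 81.

L* = 16, K* = 81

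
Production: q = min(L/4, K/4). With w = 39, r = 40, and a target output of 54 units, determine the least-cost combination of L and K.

With a fixed-proportions technology, the cost-minimizing bundle uses no slack in either input: L/4 = K/4 = q.
So L = 4·54 = 216 and K = 4·54 = 216.

L* = 216, K* = 216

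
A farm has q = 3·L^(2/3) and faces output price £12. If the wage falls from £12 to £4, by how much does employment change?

ΔL = 208

From P·MP_L = w with MP_L = 2·L^(-1/3), the labor demand is L(w) = (24/w)^(3).
At w = 12: L = 8. At w = 4: L = 216.
ΔL = 216 − 8 = 208.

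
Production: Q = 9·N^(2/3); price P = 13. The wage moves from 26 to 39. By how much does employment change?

From P·MP_N = w with MP_N = 6·N^(-1/3), the labor demand is N(w) = (78/w)^(3).
At w = 26: N = 27. At w = 39: N = 8.
ΔN = 8 − 27 = -19.

ΔN = -19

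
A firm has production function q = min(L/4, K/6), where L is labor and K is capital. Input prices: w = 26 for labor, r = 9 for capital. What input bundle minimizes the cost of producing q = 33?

L* = 132, K* = 198

With a fixed-proportions technology, the cost-minimizing bundle uses no slack in either input: L/4 = K/6 = q.
So L = 4·33 = 132 and K = 6·33 = 198.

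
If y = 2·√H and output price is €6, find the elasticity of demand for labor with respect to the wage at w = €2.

ε = -2

MP_H = (1/2)·2·H^(-1/2), so P·MP_H = w gives 6·H^(-1/2) = w.
Solving, H(w) = (6/w)^(2). This is a constant-elasticity form: H ∝ w^(−2), so ε = −2.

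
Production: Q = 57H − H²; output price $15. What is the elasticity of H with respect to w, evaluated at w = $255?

From P·MP_H = w with MP_H = 57 − 2H, labor demand is H(w) = (57 − w/15)/2.
dH/dw = −1/(30) = -1/30.
At w = 255, H = 20, so ε = (dH/dw)·(w/H) = (-1/30)·(255/20) = -0.425.

ε = -0.425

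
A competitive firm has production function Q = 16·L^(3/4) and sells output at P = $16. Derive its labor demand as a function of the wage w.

L(w) = (192/w)^(4)

MP_L = (3/4)·16·L^(-1/4) = 12·L^(-1/4).
Setting P·MP_L = w: 192·L^(-1/4) = w.
Solving for L: L^(-1/4) = w/192, so L = (192/w)^(4).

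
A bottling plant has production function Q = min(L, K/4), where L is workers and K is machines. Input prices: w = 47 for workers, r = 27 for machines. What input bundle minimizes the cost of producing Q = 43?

With a fixed-proportions technology, the cost-minimizing bundle uses no slack in either input: L = K/4 = Q.
So L = 43 and K = 4·43 = 172.

L* = 43, K* = 172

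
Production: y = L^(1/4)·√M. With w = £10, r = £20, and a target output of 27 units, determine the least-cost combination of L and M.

Cost minimization requires the marginal rate of technical substitution to equal the input-price ratio: MP_L/MP_M = w/r.
Here MP_L/MP_M = (1/4)·(M/L)/(1/2) = 0.5·(M/L). Setting this equal to 10/20 = 0.5 gives M = L.
Substituting into y = 27: L^(1/4)·(L)^(1/2) = 27.
Solving, L = 81 and M = 81.

L* = 81, M* = 81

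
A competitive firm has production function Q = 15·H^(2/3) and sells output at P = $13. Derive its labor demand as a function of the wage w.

MP_H = (2/3)·15·H^(-1/3) = 10·H^(-1/3).
Setting P·MP_H = w: 130·H^(-1/3) = w.
Solving for H: H^(-1/3) = w/130, so H = (130/w)^(3).

H(w) = 2197000/w³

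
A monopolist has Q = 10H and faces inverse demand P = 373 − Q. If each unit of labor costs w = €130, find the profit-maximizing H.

H* = 18

Marginal revenue from the inverse demand is MR = 373 − 2Q.
The marginal product is MP_H = 10.
A monopolist hires until marginal revenue product equals the wage: MR·MP_H = w.
(373 − 20H)·10 = 130, so H = 18.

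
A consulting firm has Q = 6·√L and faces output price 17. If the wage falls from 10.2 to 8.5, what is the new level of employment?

From P·MP_L = w with MP_L = 3·L^(-1/2), the labor demand is L(w) = (51/w)^(2).
At w = 10.2: L = 25. At w = 8.5: L = 36.

L* = 36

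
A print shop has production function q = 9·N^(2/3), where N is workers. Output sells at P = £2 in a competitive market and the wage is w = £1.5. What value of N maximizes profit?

N* = 512

MP_N = (2/3)·9·N^(-1/3) = 6·N^(-1/3).
Profit maximization for a price taker requires P·MP_N = w: 2·6·N^(-1/3) = 1.5.
So N^(-1/3) = 0.125, which gives N = 512.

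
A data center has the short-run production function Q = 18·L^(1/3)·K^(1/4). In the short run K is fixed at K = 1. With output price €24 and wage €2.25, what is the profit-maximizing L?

With K = 1, MP_L = (1/3)·18·L^(-2/3)·1^(1/4) = 6·L^(-2/3).
Profit maximization for a price taker requires P·MP_L = w: 24·6·L^(-2/3) = 2.25.
So L^(-2/3) = 0.015625, which gives L = 512.

L* = 512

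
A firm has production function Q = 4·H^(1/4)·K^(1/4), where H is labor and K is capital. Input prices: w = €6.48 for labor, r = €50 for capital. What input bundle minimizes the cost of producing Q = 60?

H* = 625, K* = 81

Cost minimization requires the marginal rate of technical substitution to equal the input-price ratio: MP_H/MP_K = w/r.
Here MP_H/MP_K = (1/4)·(K/H)/(1/4) = (K/H). Setting this equal to 6.48/50 = 0.1296 gives K = 0.1296H.
Substituting into Q = 60: 4·H^(1/4)·(0.1296H)^(1/4) = 60.
Solving, H = 625 and K = 81.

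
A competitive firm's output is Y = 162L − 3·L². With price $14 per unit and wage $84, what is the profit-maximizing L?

The marginal product of L is MP_L = 162 − 6L.
A price-taking firm hires until the value of the marginal product equals the wage: P·MP_L = w, so 14·(162 − 6L) = 84.
Then 162 − 6L = 6, giving L = 26.

L* = 26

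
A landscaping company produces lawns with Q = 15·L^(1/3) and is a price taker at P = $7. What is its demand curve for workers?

MP_L = (1/3)·15·L^(-2/3) = 5·L^(-2/3).
Setting P·MP_L = w: 35·L^(-2/3) = w.
Solving for L: L^(-2/3) = w/35, so L = (35/w)^(3/2).

L(w) = (35/w)^(3/2)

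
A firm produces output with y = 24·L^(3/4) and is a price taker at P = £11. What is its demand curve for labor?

L(w) = (198/w)^(4)

MP_L = (3/4)·24·L^(-1/4) = 18·L^(-1/4).
Setting P·MP_L = w: 198·L^(-1/4) = w.
Solving for L: L^(-1/4) = w/198, so L = (198/w)^(4).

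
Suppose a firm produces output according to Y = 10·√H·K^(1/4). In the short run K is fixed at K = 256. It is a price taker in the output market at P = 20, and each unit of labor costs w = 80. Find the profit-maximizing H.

H* = 25

With K = 256, MP_H = (1/2)·10·H^(-1/2)·256^(1/4) = 20·H^(-1/2).
Profit maximization for a price taker requires P·MP_H = w: 20·20·H^(-1/2) = 80.
So H^(-1/2) = 0.2, which gives H = 25.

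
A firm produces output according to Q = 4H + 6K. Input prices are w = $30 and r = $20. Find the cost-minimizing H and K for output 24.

The inputs are perfect substitutes, so the firm uses whichever has the lower cost per unit of output.
Cost per unit of output via H is w/4 = 7.5; via K it is r/6 = 10/3. K is cheaper.
Producing Q = 24 with K alone: H = 0, K = 4.

H* = 0, K* = 4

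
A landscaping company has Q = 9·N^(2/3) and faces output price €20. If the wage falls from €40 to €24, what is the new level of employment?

From P·MP_N = w with MP_N = 6·N^(-1/3), the labor demand is N(w) = (120/w)^(3).
At w = 40: N = 27. At w = 24: N = 125.

N* = 125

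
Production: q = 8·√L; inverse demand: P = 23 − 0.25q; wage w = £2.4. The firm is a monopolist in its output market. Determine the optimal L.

Marginal revenue from the inverse demand is MR = 23 − 0.5q.
The marginal product is MP_L = 4·L^(-1/2).
A monopolist hires until marginal revenue product equals the wage: MR·MP_L = w.
At L, q = 8·√L. Substituting and solving: (23 − 4·√L)·4·L^(-1/2) = 2.4 gives L = 25.

L* = 25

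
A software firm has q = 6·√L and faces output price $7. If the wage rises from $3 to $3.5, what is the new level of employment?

From P·MP_L = w with MP_L = 3·L^(-1/2), the labor demand is L(w) = (21/w)^(2).
At w = 3: L = 49. At w = 3.5: L = 36.

L* = 36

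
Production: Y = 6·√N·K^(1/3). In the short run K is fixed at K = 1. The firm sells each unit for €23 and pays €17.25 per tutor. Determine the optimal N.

N* = 16

With K = 1, MP_N = (1/2)·6·N^(-1/2)·1^(1/3) = 3·N^(-1/2).
Profit maximization for a price taker requires P·MP_N = w: 23·3·N^(-1/2) = 17.25.
So N^(-1/2) = 0.25, which gives N = 16.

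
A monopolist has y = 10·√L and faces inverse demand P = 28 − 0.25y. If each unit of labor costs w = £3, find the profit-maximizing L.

Marginal revenue from the inverse demand is MR = 28 − 0.5y.
The marginal product is MP_L = 5·L^(-1/2).
A monopolist hires until marginal revenue product equals the wage: MR·MP_L = w.
At L, y = 10·√L. Substituting and solving: (28 − 5·√L)·5·L^(-1/2) = 3 gives L = 25.

L* = 25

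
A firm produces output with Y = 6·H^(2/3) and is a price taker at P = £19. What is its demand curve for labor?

MP_H = (2/3)·6·H^(-1/3) = 4·H^(-1/3).
Setting P·MP_H = w: 76·H^(-1/3) = w.
Solving for H: H^(-1/3) = w/76, so H = (76/w)^(3).

H(w) = 438976/w³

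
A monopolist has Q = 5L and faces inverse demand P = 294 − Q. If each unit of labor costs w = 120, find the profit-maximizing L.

Marginal revenue from the inverse demand is MR = 294 − 2Q.
The marginal product is MP_L = 5.
A monopolist hires until marginal revenue product equals the wage: MR·MP_L = w.
(294 − 10L)·5 = 120, so L = 27.

L* = 27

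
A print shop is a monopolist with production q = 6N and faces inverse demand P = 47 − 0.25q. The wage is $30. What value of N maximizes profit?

Marginal revenue from the inverse demand is MR = 47 − 0.5q.
The marginal product is MP_N = 6.
A monopolist hires until marginal revenue product equals the wage: MR·MP_N = w.
(47 − 3N)·6 = 30, so N = 14.

N* = 14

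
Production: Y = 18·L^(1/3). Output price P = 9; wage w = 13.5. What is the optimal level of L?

L* = 8

MP_L = (1/3)·18·L^(-2/3) = 6·L^(-2/3).
Profit maximization for a price taker requires P·MP_L = w: 9·6·L^(-2/3) = 13.5.
So L^(-2/3) = 0.25, which gives L = 8.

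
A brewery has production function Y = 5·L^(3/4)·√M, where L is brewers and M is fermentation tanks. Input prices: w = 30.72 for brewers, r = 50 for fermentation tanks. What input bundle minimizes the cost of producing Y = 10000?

Cost minimization requires the marginal rate of technical substitution to equal the input-price ratio: MP_L/MP_M = w/r.
Here MP_L/MP_M = (3/4)·(M/L)/(1/2) = 1.5·(M/L). Setting this equal to 30.72/50 = 0.6144 gives M = 0.4096L.
Substituting into Y = 10000: 5·L^(3/4)·(0.4096L)^(1/2) = 10000.
Solving, L = 625 and M = 256.

L* = 625, M* = 256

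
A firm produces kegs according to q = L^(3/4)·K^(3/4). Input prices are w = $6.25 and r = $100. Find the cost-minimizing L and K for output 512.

Cost minimization requires the marginal rate of technical substitution to equal the input-price ratio: MP_L/MP_K = w/r.
Here MP_L/MP_K = (3/4)·(K/L)/(3/4) = (K/L). Setting this equal to 6.25/100 = 0.0625 gives K = 0.0625L.
Substituting into q = 512: L^(3/4)·(0.0625L)^(3/4) = 512.
Solving, L = 256 and K = 16.

L* = 256, K* = 16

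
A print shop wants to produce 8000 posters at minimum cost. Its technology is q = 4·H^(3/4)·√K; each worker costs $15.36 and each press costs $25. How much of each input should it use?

H* = 625, K* = 256

Cost minimization requires the marginal rate of technical substitution to equal the input-price ratio: MP_H/MP_K = w/r.
Here MP_H/MP_K = (3/4)·(K/H)/(1/2) = 1.5·(K/H). Setting this equal to 15.36/25 = 0.6144 gives K = 0.4096H.
Substituting into q = 8000: 4·H^(3/4)·(0.4096H)^(1/2) = 8000.
Solving, H = 625 and K = 256.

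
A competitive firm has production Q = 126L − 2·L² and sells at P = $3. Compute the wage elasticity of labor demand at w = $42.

From P·MP_L = w with MP_L = 126 − 4L, labor demand is L(w) = (126 − w/3)/4.
dL/dw = −1/(12) = -1/12.
At w = 42, L = 28, so ε = (dL/dw)·(w/L) = (-1/12)·(42/28) = -0.125.

ε = -0.125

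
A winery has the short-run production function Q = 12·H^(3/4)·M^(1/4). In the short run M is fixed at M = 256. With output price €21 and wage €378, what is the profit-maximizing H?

H* = 16

With M = 256, MP_H = (3/4)·12·H^(-1/4)·256^(1/4) = 36·H^(-1/4).
Profit maximization for a price taker requires P·MP_H = w: 21·36·H^(-1/4) = 378.
So H^(-1/4) = 0.5, which gives H = 16.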